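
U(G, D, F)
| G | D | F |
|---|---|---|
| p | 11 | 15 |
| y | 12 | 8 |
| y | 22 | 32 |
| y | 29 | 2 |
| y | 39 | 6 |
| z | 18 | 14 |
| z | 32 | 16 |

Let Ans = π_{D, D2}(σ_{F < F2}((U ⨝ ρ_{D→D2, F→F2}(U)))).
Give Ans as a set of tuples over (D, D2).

{(12, 22), (18, 32), (29, 12), (29, 22), (29, 39), (39, 12), (39, 22)}

ρ[D→D2, F→F2]: schema becomes (G, D2, F2); tuples unchanged.
Joining U and ρ_{D→D2, F→F2}(U) on G yields {(p, 11, 15, 11, 15), (y, 12, 8, 12, 8), (y, 12, 8, 22, 32), (y, 12, 8, 29, 2), (y, 12, 8, 39, 6), (y, 22, 32, 12, 8), (y, 22, 32, 22, 32), (y, 22, 32, 29, 2), (y, 22, 32, 39, 6), (y, 29, 2, 12, 8), (y, 29, 2, 22, 32), (y, 29, 2, 29, 2), (y, 29, 2, 39, 6), (y, 39, 6, 12, 8), (y, 39, 6, 22, 32), (y, 39, 6, 29, 2), (y, 39, 6, 39, 6), (z, 18, 14, 18, 14), (z, 18, 14, 32, 16), (z, 32, 16, 18, 14), (z, 32, 16, 32, 16)}.
Apply σ_{F < F2}; surviving tuples: {(y, 12, 8, 22, 32), (y, 29, 2, 12, 8), (y, 29, 2, 22, 32), (y, 29, 2, 39, 6), (y, 39, 6, 12, 8), (y, 39, 6, 22, 32), (z, 18, 14, 32, 16)}
Keep only column(s) D, D2: {(12, 22), (18, 32), (29, 12), (29, 22), (29, 39), (39, 12), (39, 22)}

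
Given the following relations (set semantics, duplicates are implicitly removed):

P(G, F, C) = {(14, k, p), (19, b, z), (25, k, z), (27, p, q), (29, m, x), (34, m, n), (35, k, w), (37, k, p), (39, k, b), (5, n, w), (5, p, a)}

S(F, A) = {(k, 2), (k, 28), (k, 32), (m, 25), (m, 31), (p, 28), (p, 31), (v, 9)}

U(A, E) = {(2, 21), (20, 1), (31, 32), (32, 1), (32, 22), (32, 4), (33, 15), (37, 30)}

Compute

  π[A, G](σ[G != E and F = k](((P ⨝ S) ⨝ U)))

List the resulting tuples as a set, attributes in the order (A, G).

P ⋈ S (natural join on F): {(14, k, p, 2), (14, k, p, 28), (14, k, p, 32), (25, k, z, 2), (25, k, z, 28), (25, k, z, 32), (27, p, q, 28), (27, p, q, 31), (29, m, x, 25), (29, m, x, 31), (34, m, n, 25), (34, m, n, 31), (35, k, w, 2), (35, k, w, 28), (35, k, w, 32), (37, k, p, 2), (37, k, p, 28), (37, k, p, 32), (39, k, b, 2), (39, k, b, 28), (39, k, b, 32), (5, p, a, 28), (5, p, a, 31)}
(P ⨝ S) ⋈ U (natural join on A): {(14, k, p, 2, 21), (14, k, p, 32, 1), (14, k, p, 32, 22), (14, k, p, 32, 4), (25, k, z, 2, 21), (25, k, z, 32, 1), (25, k, z, 32, 22), (25, k, z, 32, 4), (27, p, q, 31, 32), (29, m, x, 31, 32), (34, m, n, 31, 32), (35, k, w, 2, 21), (35, k, w, 32, 1), (35, k, w, 32, 22), (35, k, w, 32, 4), (37, k, p, 2, 21), (37, k, p, 32, 1), (37, k, p, 32, 22), (37, k, p, 32, 4), (39, k, b, 2, 21), (39, k, b, 32, 1), (39, k, b, 32, 22), (39, k, b, 32, 4), (5, p, a, 31, 32)}
σ[G != E and F = k]: keep tuples satisfying G != E and F = k → {(14, k, p, 2, 21), (14, k, p, 32, 1), (14, k, p, 32, 22), (14, k, p, 32, 4), (25, k, z, 2, 21), (25, k, z, 32, 1), (25, k, z, 32, 22), (25, k, z, 32, 4), (35, k, w, 2, 21), (35, k, w, 32, 1), (35, k, w, 32, 22), (35, k, w, 32, 4), (37, k, p, 2, 21), (37, k, p, 32, 1), (37, k, p, 32, 22), (37, k, p, 32, 4), (39, k, b, 2, 21), (39, k, b, 32, 1), (39, k, b, 32, 22), (39, k, b, 32, 4)}
Keep only column(s) A, G (10 duplicate(s) eliminated): {(2, 14), (2, 25), (2, 35), (2, 37), (2, 39), (32, 14), (32, 25), (32, 35), (32, 37), (32, 39)}

{(2, 14), (2, 25), (2, 35), (2, 37), (2, 39), (32, 14), (32, 25), (32, 35), (32, 37), (32, 39)}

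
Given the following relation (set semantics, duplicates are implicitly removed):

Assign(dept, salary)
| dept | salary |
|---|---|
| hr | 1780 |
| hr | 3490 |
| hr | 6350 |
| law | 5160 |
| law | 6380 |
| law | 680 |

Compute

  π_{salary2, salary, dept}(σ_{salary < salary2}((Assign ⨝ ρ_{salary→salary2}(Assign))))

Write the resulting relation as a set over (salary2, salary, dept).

{(3490, 1780, hr), (5160, 680, law), (6350, 1780, hr), (6350, 3490, hr), (6380, 5160, law), (6380, 680, law)}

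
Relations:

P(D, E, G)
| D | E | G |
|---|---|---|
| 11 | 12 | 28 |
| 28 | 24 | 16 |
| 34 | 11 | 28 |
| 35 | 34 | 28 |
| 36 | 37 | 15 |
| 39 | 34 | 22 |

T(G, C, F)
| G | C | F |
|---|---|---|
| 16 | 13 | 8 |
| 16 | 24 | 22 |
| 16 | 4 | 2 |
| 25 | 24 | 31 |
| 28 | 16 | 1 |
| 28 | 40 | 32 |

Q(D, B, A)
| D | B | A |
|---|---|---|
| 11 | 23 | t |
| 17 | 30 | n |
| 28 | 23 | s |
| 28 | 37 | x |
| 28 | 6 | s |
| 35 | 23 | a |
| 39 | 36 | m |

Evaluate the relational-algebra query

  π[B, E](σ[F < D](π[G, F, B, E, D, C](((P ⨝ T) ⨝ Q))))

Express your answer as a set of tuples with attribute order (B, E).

{(23, 12), (23, 24), (23, 34), (37, 24), (6, 24)}

Natural join on G: {(11, 12, 28, 16, 1), (11, 12, 28, 40, 32), (28, 24, 16, 13, 8), (28, 24, 16, 24, 22), (28, 24, 16, 4, 2), (34, 11, 28, 16, 1), (34, 11, 28, 40, 32), (35, 34, 28, 16, 1), (35, 34, 28, 40, 32)}
Natural join on D: {(11, 12, 28, 16, 1, 23, t), (11, 12, 28, 40, 32, 23, t), (28, 24, 16, 13, 8, 23, s), (28, 24, 16, 13, 8, 37, x), (28, 24, 16, 13, 8, 6, s), (28, 24, 16, 24, 22, 23, s), (28, 24, 16, 24, 22, 37, x), (28, 24, 16, 24, 22, 6, s), (28, 24, 16, 4, 2, 23, s), (28, 24, 16, 4, 2, 37, x), (28, 24, 16, 4, 2, 6, s), (35, 34, 28, 16, 1, 23, a), (35, 34, 28, 40, 32, 23, a)}
Keep only column(s) G, F, B, E, D, C: {(16, 2, 23, 24, 28, 4), (16, 2, 37, 24, 28, 4), (16, 2, 6, 24, 28, 4), (16, 22, 23, 24, 28, 24), (16, 22, 37, 24, 28, 24), (16, 22, 6, 24, 28, 24), (16, 8, 23, 24, 28, 13), (16, 8, 37, 24, 28, 13), (16, 8, 6, 24, 28, 13), (28, 1, 23, 12, 11, 16), (28, 1, 23, 34, 35, 16), (28, 32, 23, 12, 11, 40), (28, 32, 23, 34, 35, 40)}
σ[F < D]: keep tuples satisfying F < D → {(16, 2, 23, 24, 28, 4), (16, 2, 37, 24, 28, 4), (16, 2, 6, 24, 28, 4), (16, 22, 23, 24, 28, 24), (16, 22, 37, 24, 28, 24), (16, 22, 6, 24, 28, 24), (16, 8, 23, 24, 28, 13), (16, 8, 37, 24, 28, 13), (16, 8, 6, 24, 28, 13), (28, 1, 23, 12, 11, 16), (28, 1, 23, 34, 35, 16), (28, 32, 23, 34, 35, 40)}
Keep only column(s) B, E (7 duplicate(s) eliminated): {(23, 12), (23, 24), (23, 34), (37, 24), (6, 24)}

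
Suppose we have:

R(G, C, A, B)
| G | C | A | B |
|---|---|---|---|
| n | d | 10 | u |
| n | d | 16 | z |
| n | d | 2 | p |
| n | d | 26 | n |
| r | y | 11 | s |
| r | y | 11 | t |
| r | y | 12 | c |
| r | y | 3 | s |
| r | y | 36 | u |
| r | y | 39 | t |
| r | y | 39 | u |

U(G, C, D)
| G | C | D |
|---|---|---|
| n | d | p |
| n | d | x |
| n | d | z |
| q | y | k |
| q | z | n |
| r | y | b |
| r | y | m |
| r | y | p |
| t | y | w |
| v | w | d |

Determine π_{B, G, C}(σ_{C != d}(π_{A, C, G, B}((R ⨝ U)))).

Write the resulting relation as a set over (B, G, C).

Natural join on G, C: {(n, d, 10, u, p), (n, d, 10, u, x), (n, d, 10, u, z), (n, d, 16, z, p), (n, d, 16, z, x), (n, d, 16, z, z), (n, d, 2, p, p), (n, d, 2, p, x), (n, d, 2, p, z), (n, d, 26, n, p), (n, d, 26, n, x), (n, d, 26, n, z), (r, y, 11, s, b), (r, y, 11, s, m), (r, y, 11, s, p), (r, y, 11, t, b), (r, y, 11, t, m), (r, y, 11, t, p), (r, y, 12, c, b), (r, y, 12, c, m), (r, y, 12, c, p), (r, y, 3, s, b), (r, y, 3, s, m), (r, y, 3, s, p), (r, y, 36, u, b), (r, y, 36, u, m), (r, y, 36, u, p), (r, y, 39, t, b), (r, y, 39, t, m), (r, y, 39, t, p), (r, y, 39, u, b), (r, y, 39, u, m), (r, y, 39, u, p)}
π_{A, C, G, B} gives {(10, d, n, u), (11, y, r, s), (11, y, r, t), (12, y, r, c), (16, d, n, z), (2, d, n, p), (26, d, n, n), (3, y, r, s), (36, y, r, u), (39, y, r, t), (39, y, r, u)} (22 duplicate(s) eliminated).
Apply σ_{C != d}; surviving tuples: {(11, y, r, s), (11, y, r, t), (12, y, r, c), (3, y, r, s), (36, y, r, u), (39, y, r, t), (39, y, r, u)}
π_{B, G, C} gives {(c, r, y), (s, r, y), (t, r, y), (u, r, y)} (3 duplicate(s) eliminated).

{(c, r, y), (s, r, y), (t, r, y), (u, r, y)}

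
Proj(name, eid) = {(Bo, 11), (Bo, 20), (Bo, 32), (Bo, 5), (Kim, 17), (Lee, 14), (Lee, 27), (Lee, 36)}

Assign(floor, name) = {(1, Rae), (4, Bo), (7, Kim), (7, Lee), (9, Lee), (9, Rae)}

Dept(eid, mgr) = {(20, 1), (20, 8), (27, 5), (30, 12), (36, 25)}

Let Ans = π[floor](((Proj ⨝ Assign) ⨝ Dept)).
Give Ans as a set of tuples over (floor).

{4, 7, 9}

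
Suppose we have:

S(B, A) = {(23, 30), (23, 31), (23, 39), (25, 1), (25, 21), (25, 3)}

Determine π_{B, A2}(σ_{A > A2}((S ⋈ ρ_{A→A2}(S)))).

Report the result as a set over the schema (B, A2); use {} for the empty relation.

{(23, 30), (23, 31), (25, 1), (25, 3)}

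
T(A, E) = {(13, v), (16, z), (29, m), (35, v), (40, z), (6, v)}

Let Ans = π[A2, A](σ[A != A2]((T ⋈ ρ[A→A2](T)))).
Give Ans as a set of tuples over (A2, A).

{(13, 35), (13, 6), (16, 40), (35, 13), (35, 6), (40, 16), (6, 13), (6, 35)}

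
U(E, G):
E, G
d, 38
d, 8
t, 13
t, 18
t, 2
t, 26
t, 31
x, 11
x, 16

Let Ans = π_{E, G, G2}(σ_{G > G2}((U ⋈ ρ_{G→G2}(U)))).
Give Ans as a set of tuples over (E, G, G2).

ρ[G→G2]: schema becomes (E, G2); tuples unchanged.
Natural join on E: {(d, 38, 38), (d, 38, 8), (d, 8, 38), (d, 8, 8), (t, 13, 13), (t, 13, 18), (t, 13, 2), (t, 13, 26), (t, 13, 31), (t, 18, 13), (t, 18, 18), (t, 18, 2), (t, 18, 26), (t, 18, 31), (t, 2, 13), (t, 2, 18), (t, 2, 2), (t, 2, 26), (t, 2, 31), (t, 26, 13), (t, 26, 18), (t, 26, 2), (t, 26, 26), (t, 26, 31), (t, 31, 13), (t, 31, 18), (t, 31, 2), (t, 31, 26), (t, 31, 31), (x, 11, 11), (x, 11, 16), (x, 16, 11), (x, 16, 16)}
Selection G > G2: {(d, 38, 8), (t, 13, 2), (t, 18, 13), (t, 18, 2), (t, 26, 13), (t, 26, 18), (t, 26, 2), (t, 31, 13), (t, 31, 18), (t, 31, 2), (t, 31, 26), (x, 16, 11)}
Projecting to E, G, G2: {(d, 38, 8), (t, 13, 2), (t, 18, 13), (t, 18, 2), (t, 26, 13), (t, 26, 18), (t, 26, 2), (t, 31, 13), (t, 31, 18), (t, 31, 2), (t, 31, 26), (x, 16, 11)}

{(d, 38, 8), (t, 13, 2), (t, 18, 13), (t, 18, 2), (t, 26, 13), (t, 26, 18), (t, 26, 2), (t, 31, 13), (t, 31, 18), (t, 31, 2), (t, 31, 26), (x, 16, 11)}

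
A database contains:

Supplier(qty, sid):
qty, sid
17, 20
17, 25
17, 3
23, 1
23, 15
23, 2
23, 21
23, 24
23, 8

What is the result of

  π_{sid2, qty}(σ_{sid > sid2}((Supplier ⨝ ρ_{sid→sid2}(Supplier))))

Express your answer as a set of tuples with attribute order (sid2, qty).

{(1, 23), (15, 23), (2, 23), (20, 17), (21, 23), (3, 17), (8, 23)}

ρ[sid→sid2]: schema becomes (qty, sid2); tuples unchanged.
Supplier ⋈ ρ_{sid→sid2}(Supplier) (natural join on qty): {(17, 20, 20), (17, 20, 25), (17, 20, 3), (17, 25, 20), (17, 25, 25), (17, 25, 3), (17, 3, 20), (17, 3, 25), (17, 3, 3), (23, 1, 1), (23, 1, 15), (23, 1, 2), (23, 1, 21), (23, 1, 24), (23, 1, 8), (23, 15, 1), (23, 15, 15), (23, 15, 2), (23, 15, 21), (23, 15, 24), (23, 15, 8), (23, 2, 1), (23, 2, 15), (23, 2, 2), (23, 2, 21), (23, 2, 24), (23, 2, 8), (23, 21, 1), (23, 21, 15), (23, 21, 2), (23, 21, 21), (23, 21, 24), (23, 21, 8), (23, 24, 1), (23, 24, 15), (23, 24, 2), (23, 24, 21), (23, 24, 24), (23, 24, 8), (23, 8, 1), (23, 8, 15), (23, 8, 2), (23, 8, 21), (23, 8, 24), (23, 8, 8)}
Apply σ_{sid > sid2}; surviving tuples: {(17, 20, 3), (17, 25, 20), (17, 25, 3), (23, 15, 1), (23, 15, 2), (23, 15, 8), (23, 2, 1), (23, 21, 1), (23, 21, 15), (23, 21, 2), (23, 21, 8), (23, 24, 1), (23, 24, 15), (23, 24, 2), (23, 24, 21), (23, 24, 8), (23, 8, 1), (23, 8, 2)}
Projecting to sid2, qty (11 duplicate(s) eliminated): {(1, 23), (15, 23), (2, 23), (20, 17), (21, 23), (3, 17), (8, 23)}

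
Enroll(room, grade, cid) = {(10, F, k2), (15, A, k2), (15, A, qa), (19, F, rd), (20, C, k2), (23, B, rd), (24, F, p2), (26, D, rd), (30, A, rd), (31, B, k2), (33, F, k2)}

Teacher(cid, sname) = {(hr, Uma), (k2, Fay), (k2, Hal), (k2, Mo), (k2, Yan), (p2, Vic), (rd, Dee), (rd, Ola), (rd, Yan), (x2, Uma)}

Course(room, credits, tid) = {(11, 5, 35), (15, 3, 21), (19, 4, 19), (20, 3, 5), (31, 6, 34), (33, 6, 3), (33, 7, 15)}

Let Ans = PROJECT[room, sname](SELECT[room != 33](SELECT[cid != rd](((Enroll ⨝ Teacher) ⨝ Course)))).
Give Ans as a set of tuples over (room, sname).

{(15, Fay), (15, Hal), (15, Mo), (15, Yan), (20, Fay), (20, Hal), (20, Mo), (20, Yan), (31, Fay), (31, Hal), (31, Mo), (31, Yan)}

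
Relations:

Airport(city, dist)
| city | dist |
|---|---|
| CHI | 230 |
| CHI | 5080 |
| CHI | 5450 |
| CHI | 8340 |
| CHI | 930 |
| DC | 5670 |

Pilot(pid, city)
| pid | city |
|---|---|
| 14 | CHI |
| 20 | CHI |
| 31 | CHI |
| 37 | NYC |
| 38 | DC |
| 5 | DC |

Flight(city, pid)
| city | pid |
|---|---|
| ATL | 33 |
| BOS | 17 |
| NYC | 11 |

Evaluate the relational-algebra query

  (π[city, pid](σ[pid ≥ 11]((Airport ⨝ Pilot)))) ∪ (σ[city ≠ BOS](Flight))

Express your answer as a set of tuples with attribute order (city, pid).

Natural join on city: {(CHI, 230, 14), (CHI, 230, 20), (CHI, 230, 31), (CHI, 5080, 14), (CHI, 5080, 20), (CHI, 5080, 31), (CHI, 5450, 14), (CHI, 5450, 20), (CHI, 5450, 31), (CHI, 8340, 14), (CHI, 8340, 20), (CHI, 8340, 31), (CHI, 930, 14), (CHI, 930, 20), (CHI, 930, 31), (DC, 5670, 38), (DC, 5670, 5)}
Selection pid ≥ 11: {(CHI, 230, 14), (CHI, 230, 20), (CHI, 230, 31), (CHI, 5080, 14), (CHI, 5080, 20), (CHI, 5080, 31), (CHI, 5450, 14), (CHI, 5450, 20), (CHI, 5450, 31), (CHI, 8340, 14), (CHI, 8340, 20), (CHI, 8340, 31), (CHI, 930, 14), (CHI, 930, 20), (CHI, 930, 31), (DC, 5670, 38)}
π[city, pid]: project onto (city, pid) (12 duplicate(s) eliminated) → {(CHI, 14), (CHI, 20), (CHI, 31), (DC, 38)}
Selection city ≠ BOS: {(ATL, 33), (NYC, 11)}
Taking the union: {(ATL, 33), (CHI, 14), (CHI, 20), (CHI, 31), (DC, 38), (NYC, 11)}

{(ATL, 33), (CHI, 14), (CHI, 20), (CHI, 31), (DC, 38), (NYC, 11)}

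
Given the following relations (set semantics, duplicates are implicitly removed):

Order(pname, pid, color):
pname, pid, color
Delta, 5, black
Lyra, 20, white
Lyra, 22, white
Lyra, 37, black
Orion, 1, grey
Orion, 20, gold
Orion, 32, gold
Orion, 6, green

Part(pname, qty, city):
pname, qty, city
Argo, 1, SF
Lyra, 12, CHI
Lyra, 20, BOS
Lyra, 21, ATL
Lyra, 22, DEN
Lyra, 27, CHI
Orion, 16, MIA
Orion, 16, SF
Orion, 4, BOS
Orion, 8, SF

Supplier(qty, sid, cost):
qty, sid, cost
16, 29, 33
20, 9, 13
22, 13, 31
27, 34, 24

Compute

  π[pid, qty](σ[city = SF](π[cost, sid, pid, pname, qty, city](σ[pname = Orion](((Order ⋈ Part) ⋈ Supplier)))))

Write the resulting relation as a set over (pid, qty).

Joining Order and Part on pname yields {(Lyra, 20, white, 12, CHI), (Lyra, 20, white, 20, BOS), (Lyra, 20, white, 21, ATL), (Lyra, 20, white, 22, DEN), (Lyra, 20, white, 27, CHI), (Lyra, 22, white, 12, CHI), (Lyra, 22, white, 20, BOS), (Lyra, 22, white, 21, ATL), (Lyra, 22, white, 22, DEN), (Lyra, 22, white, 27, CHI), (Lyra, 37, black, 12, CHI), (Lyra, 37, black, 20, BOS), (Lyra, 37, black, 21, ATL), (Lyra, 37, black, 22, DEN), (Lyra, 37, black, 27, CHI), (Orion, 1, grey, 16, MIA), (Orion, 1, grey, 16, SF), (Orion, 1, grey, 4, BOS), (Orion, 1, grey, 8, SF), (Orion, 20, gold, 16, MIA), (Orion, 20, gold, 16, SF), (Orion, 20, gold, 4, BOS), (Orion, 20, gold, 8, SF), (Orion, 32, gold, 16, MIA), (Orion, 32, gold, 16, SF), (Orion, 32, gold, 4, BOS), (Orion, 32, gold, 8, SF), (Orion, 6, green, 16, MIA), (Orion, 6, green, 16, SF), (Orion, 6, green, 4, BOS), (Orion, 6, green, 8, SF)}.
Joining (Order ⋈ Part) and Supplier on qty yields {(Lyra, 20, white, 20, BOS, 9, 13), (Lyra, 20, white, 22, DEN, 13, 31), (Lyra, 20, white, 27, CHI, 34, 24), (Lyra, 22, white, 20, BOS, 9, 13), (Lyra, 22, white, 22, DEN, 13, 31), (Lyra, 22, white, 27, CHI, 34, 24), (Lyra, 37, black, 20, BOS, 9, 13), (Lyra, 37, black, 22, DEN, 13, 31), (Lyra, 37, black, 27, CHI, 34, 24), (Orion, 1, grey, 16, MIA, 29, 33), (Orion, 1, grey, 16, SF, 29, 33), (Orion, 20, gold, 16, MIA, 29, 33), (Orion, 20, gold, 16, SF, 29, 33), (Orion, 32, gold, 16, MIA, 29, 33), (Orion, 32, gold, 16, SF, 29, 33), (Orion, 6, green, 16, MIA, 29, 33), (Orion, 6, green, 16, SF, 29, 33)}.
Selection pname = Orion: {(Orion, 1, grey, 16, MIA, 29, 33), (Orion, 1, grey, 16, SF, 29, 33), (Orion, 20, gold, 16, MIA, 29, 33), (Orion, 20, gold, 16, SF, 29, 33), (Orion, 32, gold, 16, MIA, 29, 33), (Orion, 32, gold, 16, SF, 29, 33), (Orion, 6, green, 16, MIA, 29, 33), (Orion, 6, green, 16, SF, 29, 33)}
Projecting to cost, sid, pid, pname, qty, city: {(33, 29, 1, Orion, 16, MIA), (33, 29, 1, Orion, 16, SF), (33, 29, 20, Orion, 16, MIA), (33, 29, 20, Orion, 16, SF), (33, 29, 32, Orion, 16, MIA), (33, 29, 32, Orion, 16, SF), (33, 29, 6, Orion, 16, MIA), (33, 29, 6, Orion, 16, SF)}
Selection city = SF: {(33, 29, 1, Orion, 16, SF), (33, 29, 20, Orion, 16, SF), (33, 29, 32, Orion, 16, SF), (33, 29, 6, Orion, 16, SF)}
Projecting to pid, qty: {(1, 16), (20, 16), (32, 16), (6, 16)}

{(1, 16), (20, 16), (32, 16), (6, 16)}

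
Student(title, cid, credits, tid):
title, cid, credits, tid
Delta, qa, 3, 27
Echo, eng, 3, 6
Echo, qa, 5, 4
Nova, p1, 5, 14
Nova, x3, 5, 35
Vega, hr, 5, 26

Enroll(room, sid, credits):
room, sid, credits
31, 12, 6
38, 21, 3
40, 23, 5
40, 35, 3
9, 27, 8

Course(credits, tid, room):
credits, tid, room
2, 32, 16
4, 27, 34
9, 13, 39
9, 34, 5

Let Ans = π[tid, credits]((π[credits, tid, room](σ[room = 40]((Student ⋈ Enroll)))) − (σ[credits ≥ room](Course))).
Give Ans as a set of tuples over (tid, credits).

Student ⋈ Enroll (natural join on credits): {(Delta, qa, 3, 27, 38, 21), (Delta, qa, 3, 27, 40, 35), (Echo, eng, 3, 6, 38, 21), (Echo, eng, 3, 6, 40, 35), (Echo, qa, 5, 4, 40, 23), (Nova, p1, 5, 14, 40, 23), (Nova, x3, 5, 35, 40, 23), (Vega, hr, 5, 26, 40, 23)}
Selection room = 40: {(Delta, qa, 3, 27, 40, 35), (Echo, eng, 3, 6, 40, 35), (Echo, qa, 5, 4, 40, 23), (Nova, p1, 5, 14, 40, 23), (Nova, x3, 5, 35, 40, 23), (Vega, hr, 5, 26, 40, 23)}
π_{credits, tid, room} gives {(3, 27, 40), (3, 6, 40), (5, 14, 40), (5, 26, 40), (5, 35, 40), (5, 4, 40)}.
Selection credits ≥ room: {(9, 34, 5)}
Set difference of the two operands is {(3, 27, 40), (3, 6, 40), (5, 14, 40), (5, 26, 40), (5, 35, 40), (5, 4, 40)}.
π_{tid, credits} gives {(14, 5), (26, 5), (27, 3), (35, 5), (4, 5), (6, 3)}.

{(14, 5), (26, 5), (27, 3), (35, 5), (4, 5), (6, 3)}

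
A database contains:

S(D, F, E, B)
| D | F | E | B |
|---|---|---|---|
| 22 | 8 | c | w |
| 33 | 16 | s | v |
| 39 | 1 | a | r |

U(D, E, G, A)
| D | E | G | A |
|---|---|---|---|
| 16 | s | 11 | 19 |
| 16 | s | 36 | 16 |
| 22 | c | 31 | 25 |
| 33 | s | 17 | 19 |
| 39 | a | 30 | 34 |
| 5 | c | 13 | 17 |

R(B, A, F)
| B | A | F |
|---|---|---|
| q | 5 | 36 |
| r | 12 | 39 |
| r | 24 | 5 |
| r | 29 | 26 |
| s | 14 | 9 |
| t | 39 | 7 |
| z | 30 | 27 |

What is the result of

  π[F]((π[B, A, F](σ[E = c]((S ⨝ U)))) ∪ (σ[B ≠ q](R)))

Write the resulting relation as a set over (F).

{26, 27, 39, 5, 7, 8, 9}

Joining S and U on D, E yields {(22, 8, c, w, 31, 25), (33, 16, s, v, 17, 19), (39, 1, a, r, 30, 34)}.
σ[E = c]: keep tuples satisfying E = c → {(22, 8, c, w, 31, 25)}
Projecting to B, A, F: {(w, 25, 8)}
σ[B ≠ q]: keep tuples satisfying B ≠ q → {(r, 12, 39), (r, 24, 5), (r, 29, 26), (s, 14, 9), (t, 39, 7), (z, 30, 27)}
Taking the union: {(r, 12, 39), (r, 24, 5), (r, 29, 26), (s, 14, 9), (t, 39, 7), (w, 25, 8), (z, 30, 27)}
Projecting to F: {26, 27, 39, 5, 7, 8, 9}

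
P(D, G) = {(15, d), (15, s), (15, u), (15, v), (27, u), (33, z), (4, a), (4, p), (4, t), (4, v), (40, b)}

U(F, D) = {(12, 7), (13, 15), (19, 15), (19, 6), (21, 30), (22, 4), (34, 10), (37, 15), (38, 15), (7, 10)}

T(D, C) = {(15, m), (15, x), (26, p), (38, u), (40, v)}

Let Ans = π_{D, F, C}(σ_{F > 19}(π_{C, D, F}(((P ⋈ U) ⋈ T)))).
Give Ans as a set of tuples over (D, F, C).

{(15, 37, m), (15, 37, x), (15, 38, m), (15, 38, x)}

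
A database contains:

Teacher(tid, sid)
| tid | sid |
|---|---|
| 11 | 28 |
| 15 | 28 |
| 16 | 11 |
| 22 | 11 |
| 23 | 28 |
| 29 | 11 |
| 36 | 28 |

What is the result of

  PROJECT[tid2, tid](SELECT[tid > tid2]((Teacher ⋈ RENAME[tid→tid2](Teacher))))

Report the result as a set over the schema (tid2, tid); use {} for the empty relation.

ρ[tid→tid2]: schema becomes (tid2, sid); tuples unchanged.
Teacher ⋈ RENAME[tid→tid2](Teacher) (natural join on sid): {(11, 28, 11), (11, 28, 15), (11, 28, 23), (11, 28, 36), (15, 28, 11), (15, 28, 15), (15, 28, 23), (15, 28, 36), (16, 11, 16), (16, 11, 22), (16, 11, 29), (22, 11, 16), (22, 11, 22), (22, 11, 29), (23, 28, 11), (23, 28, 15), (23, 28, 23), (23, 28, 36), (29, 11, 16), (29, 11, 22), (29, 11, 29), (36, 28, 11), (36, 28, 15), (36, 28, 23), (36, 28, 36)}
Selection tid > tid2: {(15, 28, 11), (22, 11, 16), (23, 28, 11), (23, 28, 15), (29, 11, 16), (29, 11, 22), (36, 28, 11), (36, 28, 15), (36, 28, 23)}
Projecting to tid2, tid: {(11, 15), (11, 23), (11, 36), (15, 23), (15, 36), (16, 22), (16, 29), (22, 29), (23, 36)}

{(11, 15), (11, 23), (11, 36), (15, 23), (15, 36), (16, 22), (16, 29), (22, 29), (23, 36)}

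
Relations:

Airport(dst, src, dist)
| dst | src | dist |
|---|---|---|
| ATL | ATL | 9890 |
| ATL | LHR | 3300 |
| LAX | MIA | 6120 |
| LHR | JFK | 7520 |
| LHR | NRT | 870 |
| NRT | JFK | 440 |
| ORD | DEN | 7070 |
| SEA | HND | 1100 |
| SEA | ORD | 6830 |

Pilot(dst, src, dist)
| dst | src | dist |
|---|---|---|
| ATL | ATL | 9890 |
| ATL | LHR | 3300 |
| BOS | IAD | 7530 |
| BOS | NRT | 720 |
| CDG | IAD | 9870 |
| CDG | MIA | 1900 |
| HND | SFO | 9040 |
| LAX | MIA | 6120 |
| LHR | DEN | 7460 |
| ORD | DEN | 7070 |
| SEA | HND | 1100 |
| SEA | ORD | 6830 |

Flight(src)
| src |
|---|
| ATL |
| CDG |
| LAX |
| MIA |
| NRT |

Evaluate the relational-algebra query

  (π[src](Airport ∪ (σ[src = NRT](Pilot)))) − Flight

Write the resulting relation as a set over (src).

{DEN, HND, JFK, LHR, ORD}

σ[src = NRT]: keep tuples satisfying src = NRT → {(BOS, NRT, 720)}
Union: {(ATL, ATL, 9890), (ATL, LHR, 3300), (LAX, MIA, 6120), (LHR, JFK, 7520), (LHR, NRT, 870), (NRT, JFK, 440), (ORD, DEN, 7070), (SEA, HND, 1100), (SEA, ORD, 6830)} with {(BOS, NRT, 720)} → {(ATL, ATL, 9890), (ATL, LHR, 3300), (BOS, NRT, 720), (LAX, MIA, 6120), (LHR, JFK, 7520), (LHR, NRT, 870), (NRT, JFK, 440), (ORD, DEN, 7070), (SEA, HND, 1100), (SEA, ORD, 6830)}
π[src]: project onto (src) (2 duplicate(s) eliminated) → {ATL, DEN, HND, JFK, LHR, MIA, NRT, ORD}
Difference: {ATL, DEN, HND, JFK, LHR, MIA, NRT, ORD} with {ATL, CDG, LAX, MIA, NRT} → {DEN, HND, JFK, LHR, ORD}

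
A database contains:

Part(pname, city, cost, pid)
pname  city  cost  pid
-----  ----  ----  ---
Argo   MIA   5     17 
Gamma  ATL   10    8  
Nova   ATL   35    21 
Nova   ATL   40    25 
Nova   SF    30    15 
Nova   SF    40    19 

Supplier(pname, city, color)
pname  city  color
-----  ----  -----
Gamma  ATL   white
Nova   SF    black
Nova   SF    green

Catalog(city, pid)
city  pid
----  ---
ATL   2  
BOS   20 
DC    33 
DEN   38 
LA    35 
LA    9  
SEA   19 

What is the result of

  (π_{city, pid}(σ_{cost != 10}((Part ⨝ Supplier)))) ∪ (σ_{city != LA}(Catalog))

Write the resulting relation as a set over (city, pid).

{(ATL, 2), (BOS, 20), (DC, 33), (DEN, 38), (SEA, 19), (SF, 15), (SF, 19)}

Joining Part and Supplier on pname, city yields {(Gamma, ATL, 10, 8, white), (Nova, SF, 30, 15, black), (Nova, SF, 30, 15, green), (Nova, SF, 40, 19, black), (Nova, SF, 40, 19, green)}.
Selection cost != 10: {(Nova, SF, 30, 15, black), (Nova, SF, 30, 15, green), (Nova, SF, 40, 19, black), (Nova, SF, 40, 19, green)}
π_{city, pid} gives {(SF, 15), (SF, 19)} (2 duplicate(s) eliminated).
Selection city != LA: {(ATL, 2), (BOS, 20), (DC, 33), (DEN, 38), (SEA, 19)}
Union: {(SF, 15), (SF, 19)} with {(ATL, 2), (BOS, 20), (DC, 33), (DEN, 38), (SEA, 19)} → {(ATL, 2), (BOS, 20), (DC, 33), (DEN, 38), (SEA, 19), (SF, 15), (SF, 19)}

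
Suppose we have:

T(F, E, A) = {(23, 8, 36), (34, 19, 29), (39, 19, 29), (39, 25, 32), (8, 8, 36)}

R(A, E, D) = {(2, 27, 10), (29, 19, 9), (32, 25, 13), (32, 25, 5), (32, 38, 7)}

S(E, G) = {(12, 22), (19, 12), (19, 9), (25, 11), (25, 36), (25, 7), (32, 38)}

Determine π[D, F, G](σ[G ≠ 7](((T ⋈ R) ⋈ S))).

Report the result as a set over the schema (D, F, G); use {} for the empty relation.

T ⋈ R (natural join on E, A): {(34, 19, 29, 9), (39, 19, 29, 9), (39, 25, 32, 13), (39, 25, 32, 5)}
(T ⋈ R) ⋈ S (natural join on E): {(34, 19, 29, 9, 12), (34, 19, 29, 9, 9), (39, 19, 29, 9, 12), (39, 19, 29, 9, 9), (39, 25, 32, 13, 11), (39, 25, 32, 13, 36), (39, 25, 32, 13, 7), (39, 25, 32, 5, 11), (39, 25, 32, 5, 36), (39, 25, 32, 5, 7)}
Filtering on G ≠ 7 leaves {(34, 19, 29, 9, 12), (34, 19, 29, 9, 9), (39, 19, 29, 9, 12), (39, 19, 29, 9, 9), (39, 25, 32, 13, 11), (39, 25, 32, 13, 36), (39, 25, 32, 5, 11), (39, 25, 32, 5, 36)}.
Keep only column(s) D, F, G: {(13, 39, 11), (13, 39, 36), (5, 39, 11), (5, 39, 36), (9, 34, 12), (9, 34, 9), (9, 39, 12), (9, 39, 9)}

{(13, 39, 11), (13, 39, 36), (5, 39, 11), (5, 39, 36), (9, 34, 12), (9, 34, 9), (9, 39, 12), (9, 39, 9)}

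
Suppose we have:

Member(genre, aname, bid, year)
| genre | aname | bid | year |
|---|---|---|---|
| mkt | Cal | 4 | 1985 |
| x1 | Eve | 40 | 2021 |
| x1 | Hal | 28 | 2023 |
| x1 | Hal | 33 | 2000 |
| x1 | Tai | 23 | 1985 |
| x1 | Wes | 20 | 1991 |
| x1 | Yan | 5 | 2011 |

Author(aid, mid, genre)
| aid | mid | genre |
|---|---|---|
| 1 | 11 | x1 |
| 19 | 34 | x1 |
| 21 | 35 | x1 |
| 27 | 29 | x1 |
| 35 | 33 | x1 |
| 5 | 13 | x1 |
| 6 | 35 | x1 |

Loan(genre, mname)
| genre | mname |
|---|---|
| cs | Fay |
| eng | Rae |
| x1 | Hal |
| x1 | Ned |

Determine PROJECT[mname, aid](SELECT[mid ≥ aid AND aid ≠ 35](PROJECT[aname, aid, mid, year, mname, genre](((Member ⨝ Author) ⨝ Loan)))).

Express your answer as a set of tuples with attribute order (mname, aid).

{(Hal, 1), (Hal, 19), (Hal, 21), (Hal, 27), (Hal, 5), (Hal, 6), (Ned, 1), (Ned, 19), (Ned, 21), (Ned, 27), (Ned, 5), (Ned, 6)}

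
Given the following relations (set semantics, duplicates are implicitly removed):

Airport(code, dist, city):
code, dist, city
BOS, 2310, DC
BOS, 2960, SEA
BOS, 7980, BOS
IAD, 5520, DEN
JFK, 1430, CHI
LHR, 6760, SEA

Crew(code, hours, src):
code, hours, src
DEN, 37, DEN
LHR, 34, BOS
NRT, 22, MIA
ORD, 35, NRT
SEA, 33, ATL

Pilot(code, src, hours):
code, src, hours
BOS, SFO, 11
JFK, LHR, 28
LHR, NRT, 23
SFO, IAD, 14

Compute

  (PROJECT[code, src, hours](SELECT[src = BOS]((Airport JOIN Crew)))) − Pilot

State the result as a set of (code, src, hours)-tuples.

{(LHR, BOS, 34)}

Natural join on code: {(LHR, 6760, SEA, 34, BOS)}
Filtering on src = BOS leaves {(LHR, 6760, SEA, 34, BOS)}.
Projecting to code, src, hours: {(LHR, BOS, 34)}
Taking the difference: {(LHR, BOS, 34)}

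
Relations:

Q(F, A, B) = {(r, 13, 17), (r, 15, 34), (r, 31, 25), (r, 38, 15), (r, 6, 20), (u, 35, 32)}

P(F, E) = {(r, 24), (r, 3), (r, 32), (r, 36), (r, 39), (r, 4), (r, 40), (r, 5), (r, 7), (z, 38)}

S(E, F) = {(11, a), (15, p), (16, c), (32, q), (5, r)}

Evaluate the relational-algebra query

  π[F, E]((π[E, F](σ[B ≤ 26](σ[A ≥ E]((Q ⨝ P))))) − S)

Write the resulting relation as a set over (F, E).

Natural join on F: {(r, 13, 17, 24), (r, 13, 17, 3), (r, 13, 17, 32), (r, 13, 17, 36), (r, 13, 17, 39), (r, 13, 17, 4), (r, 13, 17, 40), (r, 13, 17, 5), (r, 13, 17, 7), (r, 15, 34, 24), (r, 15, 34, 3), (r, 15, 34, 32), (r, 15, 34, 36), (r, 15, 34, 39), (r, 15, 34, 4), (r, 15, 34, 40), (r, 15, 34, 5), (r, 15, 34, 7), (r, 31, 25, 24), (r, 31, 25, 3), (r, 31, 25, 32), (r, 31, 25, 36), (r, 31, 25, 39), (r, 31, 25, 4), (r, 31, 25, 40), (r, 31, 25, 5), (r, 31, 25, 7), (r, 38, 15, 24), (r, 38, 15, 3), (r, 38, 15, 32), (r, 38, 15, 36), (r, 38, 15, 39), (r, 38, 15, 4), (r, 38, 15, 40), (r, 38, 15, 5), (r, 38, 15, 7), (r, 6, 20, 24), (r, 6, 20, 3), (r, 6, 20, 32), (r, 6, 20, 36), (r, 6, 20, 39), (r, 6, 20, 4), (r, 6, 20, 40), (r, 6, 20, 5), (r, 6, 20, 7)}
Filtering on A ≥ E leaves {(r, 13, 17, 3), (r, 13, 17, 4), (r, 13, 17, 5), (r, 13, 17, 7), (r, 15, 34, 3), (r, 15, 34, 4), (r, 15, 34, 5), (r, 15, 34, 7), (r, 31, 25, 24), (r, 31, 25, 3), (r, 31, 25, 4), (r, 31, 25, 5), (r, 31, 25, 7), (r, 38, 15, 24), (r, 38, 15, 3), (r, 38, 15, 32), (r, 38, 15, 36), (r, 38, 15, 4), (r, 38, 15, 5), (r, 38, 15, 7), (r, 6, 20, 3), (r, 6, 20, 4), (r, 6, 20, 5)}.
Filtering on B ≤ 26 leaves {(r, 13, 17, 3), (r, 13, 17, 4), (r, 13, 17, 5), (r, 13, 17, 7), (r, 31, 25, 24), (r, 31, 25, 3), (r, 31, 25, 4), (r, 31, 25, 5), (r, 31, 25, 7), (r, 38, 15, 24), (r, 38, 15, 3), (r, 38, 15, 32), (r, 38, 15, 36), (r, 38, 15, 4), (r, 38, 15, 5), (r, 38, 15, 7), (r, 6, 20, 3), (r, 6, 20, 4), (r, 6, 20, 5)}.
Projecting to E, F (12 duplicate(s) eliminated): {(24, r), (3, r), (32, r), (36, r), (4, r), (5, r), (7, r)}
Difference: {(24, r), (3, r), (32, r), (36, r), (4, r), (5, r), (7, r)} with {(11, a), (15, p), (16, c), (32, q), (5, r)} → {(24, r), (3, r), (32, r), (36, r), (4, r), (7, r)}
Projecting to F, E: {(r, 24), (r, 3), (r, 32), (r, 36), (r, 4), (r, 7)}

{(r, 24), (r, 3), (r, 32), (r, 36), (r, 4), (r, 7)}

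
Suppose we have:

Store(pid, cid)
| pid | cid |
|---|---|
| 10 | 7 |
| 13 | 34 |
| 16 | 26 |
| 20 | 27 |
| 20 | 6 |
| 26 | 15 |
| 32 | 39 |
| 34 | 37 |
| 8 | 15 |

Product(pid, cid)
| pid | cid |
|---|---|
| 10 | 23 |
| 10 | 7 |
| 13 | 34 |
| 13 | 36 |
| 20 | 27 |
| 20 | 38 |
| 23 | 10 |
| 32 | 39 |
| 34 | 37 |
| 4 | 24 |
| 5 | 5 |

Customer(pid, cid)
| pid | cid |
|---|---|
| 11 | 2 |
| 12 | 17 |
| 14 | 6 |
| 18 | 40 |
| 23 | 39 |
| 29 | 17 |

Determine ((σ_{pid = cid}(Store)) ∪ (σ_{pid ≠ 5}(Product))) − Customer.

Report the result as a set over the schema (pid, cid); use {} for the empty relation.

Apply σ_{pid = cid}; surviving tuples: {}
Apply σ_{pid ≠ 5}; surviving tuples: {(10, 23), (10, 7), (13, 34), (13, 36), (20, 27), (20, 38), (23, 10), (32, 39), (34, 37), (4, 24)}
Union: {} with {(10, 23), (10, 7), (13, 34), (13, 36), (20, 27), (20, 38), (23, 10), (32, 39), (34, 37), (4, 24)} → {(10, 23), (10, 7), (13, 34), (13, 36), (20, 27), (20, 38), (23, 10), (32, 39), (34, 37), (4, 24)}
Difference: {(10, 23), (10, 7), (13, 34), (13, 36), (20, 27), (20, 38), (23, 10), (32, 39), (34, 37), (4, 24)} with {(11, 2), (12, 17), (14, 6), (18, 40), (23, 39), (29, 17)} → {(10, 23), (10, 7), (13, 34), (13, 36), (20, 27), (20, 38), (23, 10), (32, 39), (34, 37), (4, 24)}

{(10, 23), (10, 7), (13, 34), (13, 36), (20, 27), (20, 38), (23, 10), (32, 39), (34, 37), (4, 24)}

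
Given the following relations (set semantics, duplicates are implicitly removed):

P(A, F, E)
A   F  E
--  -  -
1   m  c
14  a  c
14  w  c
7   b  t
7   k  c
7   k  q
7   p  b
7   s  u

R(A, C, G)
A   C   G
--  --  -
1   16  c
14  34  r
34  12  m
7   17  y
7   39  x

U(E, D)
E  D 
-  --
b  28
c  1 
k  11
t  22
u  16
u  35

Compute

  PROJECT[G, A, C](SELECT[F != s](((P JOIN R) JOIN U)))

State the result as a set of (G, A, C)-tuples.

{(c, 1, 16), (r, 14, 34), (x, 7, 39), (y, 7, 17)}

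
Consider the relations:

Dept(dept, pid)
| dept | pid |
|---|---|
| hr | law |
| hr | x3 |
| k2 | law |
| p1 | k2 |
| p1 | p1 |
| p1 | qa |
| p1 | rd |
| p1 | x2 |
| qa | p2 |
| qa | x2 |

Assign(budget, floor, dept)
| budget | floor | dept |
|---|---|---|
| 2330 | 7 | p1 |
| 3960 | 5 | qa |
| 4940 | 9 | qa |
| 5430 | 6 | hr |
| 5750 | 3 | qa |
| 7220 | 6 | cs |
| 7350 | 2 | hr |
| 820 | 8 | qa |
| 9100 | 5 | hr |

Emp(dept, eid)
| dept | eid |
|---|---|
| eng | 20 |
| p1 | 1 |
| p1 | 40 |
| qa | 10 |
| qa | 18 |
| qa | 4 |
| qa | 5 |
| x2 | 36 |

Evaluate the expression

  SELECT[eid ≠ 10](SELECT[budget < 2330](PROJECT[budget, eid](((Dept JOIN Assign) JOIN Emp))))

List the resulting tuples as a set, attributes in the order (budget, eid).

Joining Dept and Assign on dept yields {(hr, law, 5430, 6), (hr, law, 7350, 2), (hr, law, 9100, 5), (hr, x3, 5430, 6), (hr, x3, 7350, 2), (hr, x3, 9100, 5), (p1, k2, 2330, 7), (p1, p1, 2330, 7), (p1, qa, 2330, 7), (p1, rd, 2330, 7), (p1, x2, 2330, 7), (qa, p2, 3960, 5), (qa, p2, 4940, 9), (qa, p2, 5750, 3), (qa, p2, 820, 8), (qa, x2, 3960, 5), (qa, x2, 4940, 9), (qa, x2, 5750, 3), (qa, x2, 820, 8)}.
Joining (Dept JOIN Assign) and Emp on dept yields {(p1, k2, 2330, 7, 1), (p1, k2, 2330, 7, 40), (p1, p1, 2330, 7, 1), (p1, p1, 2330, 7, 40), (p1, qa, 2330, 7, 1), (p1, qa, 2330, 7, 40), (p1, rd, 2330, 7, 1), (p1, rd, 2330, 7, 40), (p1, x2, 2330, 7, 1), (p1, x2, 2330, 7, 40), (qa, p2, 3960, 5, 10), (qa, p2, 3960, 5, 18), (qa, p2, 3960, 5, 4), (qa, p2, 3960, 5, 5), (qa, p2, 4940, 9, 10), (qa, p2, 4940, 9, 18), (qa, p2, 4940, 9, 4), (qa, p2, 4940, 9, 5), (qa, p2, 5750, 3, 10), (qa, p2, 5750, 3, 18), (qa, p2, 5750, 3, 4), (qa, p2, 5750, 3, 5), (qa, p2, 820, 8, 10), (qa, p2, 820, 8, 18), (qa, p2, 820, 8, 4), (qa, p2, 820, 8, 5), (qa, x2, 3960, 5, 10), (qa, x2, 3960, 5, 18), (qa, x2, 3960, 5, 4), (qa, x2, 3960, 5, 5), (qa, x2, 4940, 9, 10), (qa, x2, 4940, 9, 18), (qa, x2, 4940, 9, 4), (qa, x2, 4940, 9, 5), (qa, x2, 5750, 3, 10), (qa, x2, 5750, 3, 18), (qa, x2, 5750, 3, 4), (qa, x2, 5750, 3, 5), (qa, x2, 820, 8, 10), (qa, x2, 820, 8, 18), (qa, x2, 820, 8, 4), (qa, x2, 820, 8, 5)}.
Projecting to budget, eid (24 duplicate(s) eliminated): {(2330, 1), (2330, 40), (3960, 10), (3960, 18), (3960, 4), (3960, 5), (4940, 10), (4940, 18), (4940, 4), (4940, 5), (5750, 10), (5750, 18), (5750, 4), (5750, 5), (820, 10), (820, 18), (820, 4), (820, 5)}
Apply σ_{budget < 2330}; surviving tuples: {(820, 10), (820, 18), (820, 4), (820, 5)}
Apply σ_{eid ≠ 10}; surviving tuples: {(820, 18), (820, 4), (820, 5)}

{(820, 18), (820, 4), (820, 5)}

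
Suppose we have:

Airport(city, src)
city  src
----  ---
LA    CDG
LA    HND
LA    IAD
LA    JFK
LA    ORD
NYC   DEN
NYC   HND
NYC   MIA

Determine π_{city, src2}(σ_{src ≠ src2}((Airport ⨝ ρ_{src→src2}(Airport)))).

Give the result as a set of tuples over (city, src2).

{(LA, CDG), (LA, HND), (LA, IAD), (LA, JFK), (LA, ORD), (NYC, DEN), (NYC, HND), (NYC, MIA)}

ρ[src→src2]: schema becomes (city, src2); tuples unchanged.
Airport ⋈ ρ_{src→src2}(Airport) (natural join on city): {(LA, CDG, CDG), (LA, CDG, HND), (LA, CDG, IAD), (LA, CDG, JFK), (LA, CDG, ORD), (LA, HND, CDG), (LA, HND, HND), (LA, HND, IAD), (LA, HND, JFK), (LA, HND, ORD), (LA, IAD, CDG), (LA, IAD, HND), (LA, IAD, IAD), (LA, IAD, JFK), (LA, IAD, ORD), (LA, JFK, CDG), (LA, JFK, HND), (LA, JFK, IAD), (LA, JFK, JFK), (LA, JFK, ORD), (LA, ORD, CDG), (LA, ORD, HND), (LA, ORD, IAD), (LA, ORD, JFK), (LA, ORD, ORD), (NYC, DEN, DEN), (NYC, DEN, HND), (NYC, DEN, MIA), (NYC, HND, DEN), (NYC, HND, HND), (NYC, HND, MIA), (NYC, MIA, DEN), (NYC, MIA, HND), (NYC, MIA, MIA)}
σ[src ≠ src2]: keep tuples satisfying src ≠ src2 → {(LA, CDG, HND), (LA, CDG, IAD), (LA, CDG, JFK), (LA, CDG, ORD), (LA, HND, CDG), (LA, HND, IAD), (LA, HND, JFK), (LA, HND, ORD), (LA, IAD, CDG), (LA, IAD, HND), (LA, IAD, JFK), (LA, IAD, ORD), (LA, JFK, CDG), (LA, JFK, HND), (LA, JFK, IAD), (LA, JFK, ORD), (LA, ORD, CDG), (LA, ORD, HND), (LA, ORD, IAD), (LA, ORD, JFK), (NYC, DEN, HND), (NYC, DEN, MIA), (NYC, HND, DEN), (NYC, HND, MIA), (NYC, MIA, DEN), (NYC, MIA, HND)}
π[city, src2]: project onto (city, src2) (18 duplicate(s) eliminated) → {(LA, CDG), (LA, HND), (LA, IAD), (LA, JFK), (LA, ORD), (NYC, DEN), (NYC, HND), (NYC, MIA)}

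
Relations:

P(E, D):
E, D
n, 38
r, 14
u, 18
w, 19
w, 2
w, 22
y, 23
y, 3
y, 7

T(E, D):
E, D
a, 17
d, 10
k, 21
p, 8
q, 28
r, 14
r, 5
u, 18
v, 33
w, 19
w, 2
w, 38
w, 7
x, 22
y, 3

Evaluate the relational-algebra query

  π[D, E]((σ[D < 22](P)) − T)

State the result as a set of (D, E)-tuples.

{(7, y)}

σ[D < 22]: keep tuples satisfying D < 22 → {(r, 14), (u, 18), (w, 19), (w, 2), (y, 3), (y, 7)}
Taking the difference: {(y, 7)}
Projecting to D, E: {(7, y)}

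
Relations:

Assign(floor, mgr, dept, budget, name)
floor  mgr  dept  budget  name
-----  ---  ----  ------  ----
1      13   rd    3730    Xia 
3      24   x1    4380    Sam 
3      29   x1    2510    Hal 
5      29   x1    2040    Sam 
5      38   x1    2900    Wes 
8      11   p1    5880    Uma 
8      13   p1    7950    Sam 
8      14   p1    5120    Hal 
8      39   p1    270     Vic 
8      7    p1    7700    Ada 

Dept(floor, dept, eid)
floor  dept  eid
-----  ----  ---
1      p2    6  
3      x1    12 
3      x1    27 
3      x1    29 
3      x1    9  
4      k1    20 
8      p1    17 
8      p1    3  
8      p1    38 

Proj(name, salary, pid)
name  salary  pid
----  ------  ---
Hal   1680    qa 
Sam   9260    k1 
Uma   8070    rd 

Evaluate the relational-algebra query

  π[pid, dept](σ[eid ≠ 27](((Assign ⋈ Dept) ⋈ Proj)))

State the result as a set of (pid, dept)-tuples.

{(k1, p1), (k1, x1), (qa, p1), (qa, x1), (rd, p1)}

Joining Assign and Dept on floor, dept yields {(3, 24, x1, 4380, Sam, 12), (3, 24, x1, 4380, Sam, 27), (3, 24, x1, 4380, Sam, 29), (3, 24, x1, 4380, Sam, 9), (3, 29, x1, 2510, Hal, 12), (3, 29, x1, 2510, Hal, 27), (3, 29, x1, 2510, Hal, 29), (3, 29, x1, 2510, Hal, 9), (8, 11, p1, 5880, Uma, 17), (8, 11, p1, 5880, Uma, 3), (8, 11, p1, 5880, Uma, 38), (8, 13, p1, 7950, Sam, 17), (8, 13, p1, 7950, Sam, 3), (8, 13, p1, 7950, Sam, 38), (8, 14, p1, 5120, Hal, 17), (8, 14, p1, 5120, Hal, 3), (8, 14, p1, 5120, Hal, 38), (8, 39, p1, 270, Vic, 17), (8, 39, p1, 270, Vic, 3), (8, 39, p1, 270, Vic, 38), (8, 7, p1, 7700, Ada, 17), (8, 7, p1, 7700, Ada, 3), (8, 7, p1, 7700, Ada, 38)}.
Joining (Assign ⋈ Dept) and Proj on name yields {(3, 24, x1, 4380, Sam, 12, 9260, k1), (3, 24, x1, 4380, Sam, 27, 9260, k1), (3, 24, x1, 4380, Sam, 29, 9260, k1), (3, 24, x1, 4380, Sam, 9, 9260, k1), (3, 29, x1, 2510, Hal, 12, 1680, qa), (3, 29, x1, 2510, Hal, 27, 1680, qa), (3, 29, x1, 2510, Hal, 29, 1680, qa), (3, 29, x1, 2510, Hal, 9, 1680, qa), (8, 11, p1, 5880, Uma, 17, 8070, rd), (8, 11, p1, 5880, Uma, 3, 8070, rd), (8, 11, p1, 5880, Uma, 38, 8070, rd), (8, 13, p1, 7950, Sam, 17, 9260, k1), (8, 13, p1, 7950, Sam, 3, 9260, k1), (8, 13, p1, 7950, Sam, 38, 9260, k1), (8, 14, p1, 5120, Hal, 17, 1680, qa), (8, 14, p1, 5120, Hal, 3, 1680, qa), (8, 14, p1, 5120, Hal, 38, 1680, qa)}.
σ[eid ≠ 27]: keep tuples satisfying eid ≠ 27 → {(3, 24, x1, 4380, Sam, 12, 9260, k1), (3, 24, x1, 4380, Sam, 29, 9260, k1), (3, 24, x1, 4380, Sam, 9, 9260, k1), (3, 29, x1, 2510, Hal, 12, 1680, qa), (3, 29, x1, 2510, Hal, 29, 1680, qa), (3, 29, x1, 2510, Hal, 9, 1680, qa), (8, 11, p1, 5880, Uma, 17, 8070, rd), (8, 11, p1, 5880, Uma, 3, 8070, rd), (8, 11, p1, 5880, Uma, 38, 8070, rd), (8, 13, p1, 7950, Sam, 17, 9260, k1), (8, 13, p1, 7950, Sam, 3, 9260, k1), (8, 13, p1, 7950, Sam, 38, 9260, k1), (8, 14, p1, 5120, Hal, 17, 1680, qa), (8, 14, p1, 5120, Hal, 3, 1680, qa), (8, 14, p1, 5120, Hal, 38, 1680, qa)}
Projecting to pid, dept (10 duplicate(s) eliminated): {(k1, p1), (k1, x1), (qa, p1), (qa, x1), (rd, p1)}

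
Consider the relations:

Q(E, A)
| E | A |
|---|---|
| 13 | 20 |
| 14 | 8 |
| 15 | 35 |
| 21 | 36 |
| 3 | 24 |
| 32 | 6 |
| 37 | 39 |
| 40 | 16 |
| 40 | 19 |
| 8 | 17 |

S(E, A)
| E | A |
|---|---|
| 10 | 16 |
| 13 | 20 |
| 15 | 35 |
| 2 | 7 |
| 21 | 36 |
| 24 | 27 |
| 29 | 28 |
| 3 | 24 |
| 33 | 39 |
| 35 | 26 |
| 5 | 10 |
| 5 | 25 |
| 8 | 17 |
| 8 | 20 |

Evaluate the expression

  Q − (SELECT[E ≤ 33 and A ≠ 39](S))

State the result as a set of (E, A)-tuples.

{(14, 8), (32, 6), (37, 39), (40, 16), (40, 19)}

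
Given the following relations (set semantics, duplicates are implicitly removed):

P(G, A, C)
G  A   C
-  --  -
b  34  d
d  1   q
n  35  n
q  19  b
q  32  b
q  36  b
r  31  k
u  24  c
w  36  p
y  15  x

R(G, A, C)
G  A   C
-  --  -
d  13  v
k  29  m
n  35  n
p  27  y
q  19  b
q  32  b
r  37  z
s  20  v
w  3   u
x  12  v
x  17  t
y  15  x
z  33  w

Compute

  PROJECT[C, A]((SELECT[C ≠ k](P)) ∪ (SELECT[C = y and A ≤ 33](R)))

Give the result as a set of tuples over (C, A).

Filtering on C ≠ k leaves {(b, 34, d), (d, 1, q), (n, 35, n), (q, 19, b), (q, 32, b), (q, 36, b), (u, 24, c), (w, 36, p), (y, 15, x)}.
Filtering on C = y and A ≤ 33 leaves {(p, 27, y)}.
Set union of the two operands is {(b, 34, d), (d, 1, q), (n, 35, n), (p, 27, y), (q, 19, b), (q, 32, b), (q, 36, b), (u, 24, c), (w, 36, p), (y, 15, x)}.
Projecting to C, A: {(b, 19), (b, 32), (b, 36), (c, 24), (d, 34), (n, 35), (p, 36), (q, 1), (x, 15), (y, 27)}

{(b, 19), (b, 32), (b, 36), (c, 24), (d, 34), (n, 35), (p, 36), (q, 1), (x, 15), (y, 27)}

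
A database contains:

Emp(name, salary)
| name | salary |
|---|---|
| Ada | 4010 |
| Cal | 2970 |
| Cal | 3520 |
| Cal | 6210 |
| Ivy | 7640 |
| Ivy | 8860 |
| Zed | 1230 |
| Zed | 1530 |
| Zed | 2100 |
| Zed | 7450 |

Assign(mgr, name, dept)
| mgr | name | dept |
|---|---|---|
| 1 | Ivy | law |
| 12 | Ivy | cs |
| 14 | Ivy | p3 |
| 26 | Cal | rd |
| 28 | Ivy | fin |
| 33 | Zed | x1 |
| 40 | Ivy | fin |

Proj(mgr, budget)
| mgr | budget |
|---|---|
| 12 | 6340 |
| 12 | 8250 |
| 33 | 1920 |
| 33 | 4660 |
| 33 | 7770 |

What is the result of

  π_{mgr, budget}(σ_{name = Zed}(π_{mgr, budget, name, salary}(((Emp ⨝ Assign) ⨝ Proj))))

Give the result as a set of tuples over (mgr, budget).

Emp ⋈ Assign (natural join on name): {(Cal, 2970, 26, rd), (Cal, 3520, 26, rd), (Cal, 6210, 26, rd), (Ivy, 7640, 1, law), (Ivy, 7640, 12, cs), (Ivy, 7640, 14, p3), (Ivy, 7640, 28, fin), (Ivy, 7640, 40, fin), (Ivy, 8860, 1, law), (Ivy, 8860, 12, cs), (Ivy, 8860, 14, p3), (Ivy, 8860, 28, fin), (Ivy, 8860, 40, fin), (Zed, 1230, 33, x1), (Zed, 1530, 33, x1), (Zed, 2100, 33, x1), (Zed, 7450, 33, x1)}
(Emp ⨝ Assign) ⋈ Proj (natural join on mgr): {(Ivy, 7640, 12, cs, 6340), (Ivy, 7640, 12, cs, 8250), (Ivy, 8860, 12, cs, 6340), (Ivy, 8860, 12, cs, 8250), (Zed, 1230, 33, x1, 1920), (Zed, 1230, 33, x1, 4660), (Zed, 1230, 33, x1, 7770), (Zed, 1530, 33, x1, 1920), (Zed, 1530, 33, x1, 4660), (Zed, 1530, 33, x1, 7770), (Zed, 2100, 33, x1, 1920), (Zed, 2100, 33, x1, 4660), (Zed, 2100, 33, x1, 7770), (Zed, 7450, 33, x1, 1920), (Zed, 7450, 33, x1, 4660), (Zed, 7450, 33, x1, 7770)}
Keep only column(s) mgr, budget, name, salary: {(12, 6340, Ivy, 7640), (12, 6340, Ivy, 8860), (12, 8250, Ivy, 7640), (12, 8250, Ivy, 8860), (33, 1920, Zed, 1230), (33, 1920, Zed, 1530), (33, 1920, Zed, 2100), (33, 1920, Zed, 7450), (33, 4660, Zed, 1230), (33, 4660, Zed, 1530), (33, 4660, Zed, 2100), (33, 4660, Zed, 7450), (33, 7770, Zed, 1230), (33, 7770, Zed, 1530), (33, 7770, Zed, 2100), (33, 7770, Zed, 7450)}
Selection name = Zed: {(33, 1920, Zed, 1230), (33, 1920, Zed, 1530), (33, 1920, Zed, 2100), (33, 1920, Zed, 7450), (33, 4660, Zed, 1230), (33, 4660, Zed, 1530), (33, 4660, Zed, 2100), (33, 4660, Zed, 7450), (33, 7770, Zed, 1230), (33, 7770, Zed, 1530), (33, 7770, Zed, 2100), (33, 7770, Zed, 7450)}
Keep only column(s) mgr, budget (9 duplicate(s) eliminated): {(33, 1920), (33, 4660), (33, 7770)}

{(33, 1920), (33, 4660), (33, 7770)}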